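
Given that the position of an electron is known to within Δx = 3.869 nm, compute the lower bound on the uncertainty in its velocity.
14.961 km/s

Using the Heisenberg uncertainty principle and Δp = mΔv:
ΔxΔp ≥ ℏ/2
Δx(mΔv) ≥ ℏ/2

The minimum uncertainty in velocity is:
Δv_min = ℏ/(2mΔx)
Δv_min = (1.055e-34 J·s) / (2 × 9.109e-31 kg × 3.869e-09 m)
Δv_min = 1.496e+04 m/s = 14.961 km/s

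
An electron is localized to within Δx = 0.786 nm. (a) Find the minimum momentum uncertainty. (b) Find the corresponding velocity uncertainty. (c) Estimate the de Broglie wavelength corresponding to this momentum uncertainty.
(a) Δp_min = 6.708 × 10^-26 kg·m/s
(b) Δv_min = 73.644 km/s
(c) λ_dB = 9.877 nm

Step-by-step:

(a) From the uncertainty principle:
Δp_min = ℏ/(2Δx) = (1.055e-34 J·s)/(2 × 7.860e-10 m) = 6.708e-26 kg·m/s

(b) The velocity uncertainty:
Δv = Δp/m = (6.708e-26 kg·m/s)/(9.109e-31 kg) = 7.364e+04 m/s = 73.644 km/s

(c) The de Broglie wavelength for this momentum:
λ = h/p = (6.626e-34 J·s)/(6.708e-26 kg·m/s) = 9.877e-09 m = 9.877 nm

Note: The de Broglie wavelength is comparable to the localization size, as expected from wave-particle duality.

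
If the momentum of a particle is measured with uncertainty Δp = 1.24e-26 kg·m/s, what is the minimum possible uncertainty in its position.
4.252 nm

Using the Heisenberg uncertainty principle:
ΔxΔp ≥ ℏ/2

The minimum uncertainty in position is:
Δx_min = ℏ/(2Δp)
Δx_min = (1.055e-34 J·s) / (2 × 1.240e-26 kg·m/s)
Δx_min = 4.252e-09 m = 4.252 nm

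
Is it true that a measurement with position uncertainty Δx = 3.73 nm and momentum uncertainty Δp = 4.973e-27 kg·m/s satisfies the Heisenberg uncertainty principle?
No, it violates the uncertainty principle (impossible measurement).

Calculate the product ΔxΔp:
ΔxΔp = (3.730e-09 m) × (4.973e-27 kg·m/s)
ΔxΔp = 1.855e-35 J·s

Compare to the minimum allowed value ℏ/2:
ℏ/2 = 5.273e-35 J·s

Since ΔxΔp = 1.855e-35 J·s < 5.273e-35 J·s = ℏ/2,
the measurement violates the uncertainty principle.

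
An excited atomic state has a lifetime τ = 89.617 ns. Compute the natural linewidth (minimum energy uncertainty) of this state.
3.672 neV

Using the energy-time uncertainty principle:
ΔEΔt ≥ ℏ/2

The lifetime τ represents the time uncertainty Δt.
The natural linewidth (minimum energy uncertainty) is:

ΔE = ℏ/(2τ)
ΔE = (1.055e-34 J·s) / (2 × 8.962e-08 s)
ΔE = 5.884e-28 J = 3.672 neV

This natural linewidth limits the precision of spectroscopic measurements.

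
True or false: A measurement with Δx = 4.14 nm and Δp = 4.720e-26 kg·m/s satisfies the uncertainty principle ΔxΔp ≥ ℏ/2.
Yes, it satisfies the uncertainty principle.

Calculate the product ΔxΔp:
ΔxΔp = (4.140e-09 m) × (4.720e-26 kg·m/s)
ΔxΔp = 1.954e-34 J·s

Compare to the minimum allowed value ℏ/2:
ℏ/2 = 5.273e-35 J·s

Since ΔxΔp = 1.954e-34 J·s ≥ 5.273e-35 J·s = ℏ/2,
the measurement satisfies the uncertainty principle.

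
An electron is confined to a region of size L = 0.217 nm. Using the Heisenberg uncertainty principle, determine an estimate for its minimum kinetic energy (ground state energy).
202.276 meV

Using the uncertainty principle to estimate ground state energy:

1. The position uncertainty is approximately the confinement size:
   Δx ≈ L = 2.170e-10 m

2. From ΔxΔp ≥ ℏ/2, the minimum momentum uncertainty is:
   Δp ≈ ℏ/(2L) = 2.430e-25 kg·m/s

3. The kinetic energy is approximately:
   KE ≈ (Δp)²/(2m) = (2.430e-25)²/(2 × 9.109e-31 kg)
   KE ≈ 3.241e-20 J = 202.276 meV

This is an order-of-magnitude estimate of the ground state energy.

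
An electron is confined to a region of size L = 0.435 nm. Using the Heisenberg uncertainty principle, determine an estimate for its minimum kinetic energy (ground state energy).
50.337 meV

Using the uncertainty principle to estimate ground state energy:

1. The position uncertainty is approximately the confinement size:
   Δx ≈ L = 4.350e-10 m

2. From ΔxΔp ≥ ℏ/2, the minimum momentum uncertainty is:
   Δp ≈ ℏ/(2L) = 1.212e-25 kg·m/s

3. The kinetic energy is approximately:
   KE ≈ (Δp)²/(2m) = (1.212e-25)²/(2 × 9.109e-31 kg)
   KE ≈ 8.065e-21 J = 50.337 meV

This is an order-of-magnitude estimate of the ground state energy.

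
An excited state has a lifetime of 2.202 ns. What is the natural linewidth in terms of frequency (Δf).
36.139 MHz

Using the energy-time uncertainty principle and E = hf:
ΔEΔt ≥ ℏ/2
hΔf·Δt ≥ ℏ/2

The minimum frequency uncertainty is:
Δf = ℏ/(2hτ) = 1/(4πτ)
Δf = 1/(4π × 2.202e-09 s)
Δf = 3.614e+07 Hz = 36.139 MHz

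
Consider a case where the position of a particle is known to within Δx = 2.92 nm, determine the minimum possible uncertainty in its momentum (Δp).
1.806 × 10^-26 kg·m/s

Using the Heisenberg uncertainty principle:
ΔxΔp ≥ ℏ/2

The minimum uncertainty in momentum is:
Δp_min = ℏ/(2Δx)
Δp_min = (1.055e-34 J·s) / (2 × 2.920e-09 m)
Δp_min = 1.806e-26 kg·m/s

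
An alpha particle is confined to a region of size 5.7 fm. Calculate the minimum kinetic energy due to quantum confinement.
40.191 keV

Using the uncertainty principle:

1. Position uncertainty: Δx ≈ 5.700e-15 m
2. Minimum momentum uncertainty: Δp = ℏ/(2Δx) = 9.251e-21 kg·m/s
3. Minimum kinetic energy:
   KE = (Δp)²/(2m) = (9.251e-21)²/(2 × 6.645e-27 kg)
   KE = 6.439e-15 J = 40.191 keV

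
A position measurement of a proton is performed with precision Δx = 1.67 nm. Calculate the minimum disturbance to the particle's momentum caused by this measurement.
3.157 × 10^-26 kg·m/s

The uncertainty principle implies that measuring position disturbs momentum:
ΔxΔp ≥ ℏ/2

When we measure position with precision Δx, we necessarily introduce a momentum uncertainty:
Δp ≥ ℏ/(2Δx)
Δp_min = (1.055e-34 J·s) / (2 × 1.670e-09 m)
Δp_min = 3.157e-26 kg·m/s

The more precisely we measure position, the greater the momentum disturbance.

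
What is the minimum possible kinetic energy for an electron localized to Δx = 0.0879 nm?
1.233 eV

Localizing a particle requires giving it sufficient momentum uncertainty:

1. From uncertainty principle: Δp ≥ ℏ/(2Δx)
   Δp_min = (1.055e-34 J·s) / (2 × 8.790e-11 m)
   Δp_min = 5.999e-25 kg·m/s

2. This momentum uncertainty corresponds to kinetic energy:
   KE ≈ (Δp)²/(2m) = (5.999e-25)²/(2 × 9.109e-31 kg)
   KE = 1.975e-19 J = 1.233 eV

Tighter localization requires more energy.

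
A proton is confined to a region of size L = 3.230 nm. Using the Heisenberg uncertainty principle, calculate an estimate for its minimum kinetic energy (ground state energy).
497.221 neV

Using the uncertainty principle to estimate ground state energy:

1. The position uncertainty is approximately the confinement size:
   Δx ≈ L = 3.230e-09 m

2. From ΔxΔp ≥ ℏ/2, the minimum momentum uncertainty is:
   Δp ≈ ℏ/(2L) = 1.632e-26 kg·m/s

3. The kinetic energy is approximately:
   KE ≈ (Δp)²/(2m) = (1.632e-26)²/(2 × 1.673e-27 kg)
   KE ≈ 7.966e-26 J = 497.221 neV

This is an order-of-magnitude estimate of the ground state energy.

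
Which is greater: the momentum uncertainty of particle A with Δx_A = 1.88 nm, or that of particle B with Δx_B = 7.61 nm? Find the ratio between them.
Particle A has the larger minimum momentum uncertainty, by a factor of 4.05.

For each particle, the minimum momentum uncertainty is Δp_min = ℏ/(2Δx):

Particle A: Δp_A = ℏ/(2×1.880e-09 m) = 2.805e-26 kg·m/s
Particle B: Δp_B = ℏ/(2×7.610e-09 m) = 6.929e-27 kg·m/s

Ratio: Δp_A/Δp_B = 4.05

Since Δp_min ∝ 1/Δx, the particle with smaller position uncertainty (A) has larger momentum uncertainty.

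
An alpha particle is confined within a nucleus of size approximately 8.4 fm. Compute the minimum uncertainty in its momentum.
6.277 × 10^-21 kg·m/s

Using the Heisenberg uncertainty principle:
ΔxΔp ≥ ℏ/2

With Δx ≈ L = 8.400e-15 m (the confinement size):
Δp_min = ℏ/(2Δx)
Δp_min = (1.055e-34 J·s) / (2 × 8.400e-15 m)
Δp_min = 6.277e-21 kg·m/s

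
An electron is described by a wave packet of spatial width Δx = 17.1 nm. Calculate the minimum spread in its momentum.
3.084 × 10^-27 kg·m/s

For a wave packet, the spatial width Δx and momentum spread Δp are related by the uncertainty principle:
ΔxΔp ≥ ℏ/2

The minimum momentum spread is:
Δp_min = ℏ/(2Δx)
Δp_min = (1.055e-34 J·s) / (2 × 1.710e-08 m)
Δp_min = 3.084e-27 kg·m/s

A wave packet cannot have both a well-defined position and well-defined momentum.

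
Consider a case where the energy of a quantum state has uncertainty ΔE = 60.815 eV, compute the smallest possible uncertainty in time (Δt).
5.412 as

Using the energy-time uncertainty principle:
ΔEΔt ≥ ℏ/2

The minimum uncertainty in time is:
Δt_min = ℏ/(2ΔE)
Δt_min = (1.055e-34 J·s) / (2 × 9.744e-18 J)
Δt_min = 5.412e-18 s = 5.412 as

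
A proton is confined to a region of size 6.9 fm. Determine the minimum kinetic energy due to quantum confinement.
108.957 keV

Using the uncertainty principle:

1. Position uncertainty: Δx ≈ 6.900e-15 m
2. Minimum momentum uncertainty: Δp = ℏ/(2Δx) = 7.642e-21 kg·m/s
3. Minimum kinetic energy:
   KE = (Δp)²/(2m) = (7.642e-21)²/(2 × 1.673e-27 kg)
   KE = 1.746e-14 J = 108.957 keV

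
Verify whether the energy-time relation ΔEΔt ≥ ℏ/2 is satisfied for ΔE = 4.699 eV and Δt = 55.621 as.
No, it violates the uncertainty relation.

Calculate the product ΔEΔt:
ΔE = 4.699 eV = 7.529e-19 J
ΔEΔt = (7.529e-19 J) × (5.562e-17 s)
ΔEΔt = 4.187e-35 J·s

Compare to the minimum allowed value ℏ/2:
ℏ/2 = 5.273e-35 J·s

Since ΔEΔt = 4.187e-35 J·s < 5.273e-35 J·s = ℏ/2,
this violates the uncertainty relation.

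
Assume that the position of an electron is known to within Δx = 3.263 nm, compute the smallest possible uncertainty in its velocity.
17.739 km/s

Using the Heisenberg uncertainty principle and Δp = mΔv:
ΔxΔp ≥ ℏ/2
Δx(mΔv) ≥ ℏ/2

The minimum uncertainty in velocity is:
Δv_min = ℏ/(2mΔx)
Δv_min = (1.055e-34 J·s) / (2 × 9.109e-31 kg × 3.263e-09 m)
Δv_min = 1.774e+04 m/s = 17.739 km/s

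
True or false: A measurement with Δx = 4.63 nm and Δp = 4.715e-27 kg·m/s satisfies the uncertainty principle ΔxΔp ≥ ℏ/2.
No, it violates the uncertainty principle (impossible measurement).

Calculate the product ΔxΔp:
ΔxΔp = (4.630e-09 m) × (4.715e-27 kg·m/s)
ΔxΔp = 2.183e-35 J·s

Compare to the minimum allowed value ℏ/2:
ℏ/2 = 5.273e-35 J·s

Since ΔxΔp = 2.183e-35 J·s < 5.273e-35 J·s = ℏ/2,
the measurement violates the uncertainty principle.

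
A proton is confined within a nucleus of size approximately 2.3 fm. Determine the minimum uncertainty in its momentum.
2.293 × 10^-20 kg·m/s

Using the Heisenberg uncertainty principle:
ΔxΔp ≥ ℏ/2

With Δx ≈ L = 2.300e-15 m (the confinement size):
Δp_min = ℏ/(2Δx)
Δp_min = (1.055e-34 J·s) / (2 × 2.300e-15 m)
Δp_min = 2.293e-20 kg·m/s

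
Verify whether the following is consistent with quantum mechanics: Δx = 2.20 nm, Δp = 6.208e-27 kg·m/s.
No, it violates the uncertainty principle (impossible measurement).

Calculate the product ΔxΔp:
ΔxΔp = (2.200e-09 m) × (6.208e-27 kg·m/s)
ΔxΔp = 1.366e-35 J·s

Compare to the minimum allowed value ℏ/2:
ℏ/2 = 5.273e-35 J·s

Since ΔxΔp = 1.366e-35 J·s < 5.273e-35 J·s = ℏ/2,
the measurement violates the uncertainty principle.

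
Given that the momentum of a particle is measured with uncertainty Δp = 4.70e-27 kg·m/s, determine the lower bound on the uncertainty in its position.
11.219 nm

Using the Heisenberg uncertainty principle:
ΔxΔp ≥ ℏ/2

The minimum uncertainty in position is:
Δx_min = ℏ/(2Δp)
Δx_min = (1.055e-34 J·s) / (2 × 4.700e-27 kg·m/s)
Δx_min = 1.122e-08 m = 11.219 nm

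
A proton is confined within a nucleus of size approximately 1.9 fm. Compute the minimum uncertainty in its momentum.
2.775 × 10^-20 kg·m/s

Using the Heisenberg uncertainty principle:
ΔxΔp ≥ ℏ/2

With Δx ≈ L = 1.900e-15 m (the confinement size):
Δp_min = ℏ/(2Δx)
Δp_min = (1.055e-34 J·s) / (2 × 1.900e-15 m)
Δp_min = 2.775e-20 kg·m/s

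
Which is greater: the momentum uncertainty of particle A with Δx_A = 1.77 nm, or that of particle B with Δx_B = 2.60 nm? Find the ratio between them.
Particle A has the larger minimum momentum uncertainty, by a factor of 1.47.

For each particle, the minimum momentum uncertainty is Δp_min = ℏ/(2Δx):

Particle A: Δp_A = ℏ/(2×1.770e-09 m) = 2.979e-26 kg·m/s
Particle B: Δp_B = ℏ/(2×2.600e-09 m) = 2.028e-26 kg·m/s

Ratio: Δp_A/Δp_B = 1.47

Since Δp_min ∝ 1/Δx, the particle with smaller position uncertainty (A) has larger momentum uncertainty.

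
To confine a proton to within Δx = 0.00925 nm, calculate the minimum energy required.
60.628 meV

Localizing a particle requires giving it sufficient momentum uncertainty:

1. From uncertainty principle: Δp ≥ ℏ/(2Δx)
   Δp_min = (1.055e-34 J·s) / (2 × 9.250e-12 m)
   Δp_min = 5.700e-24 kg·m/s

2. This momentum uncertainty corresponds to kinetic energy:
   KE ≈ (Δp)²/(2m) = (5.700e-24)²/(2 × 1.673e-27 kg)
   KE = 9.714e-21 J = 60.628 meV

Tighter localization requires more energy.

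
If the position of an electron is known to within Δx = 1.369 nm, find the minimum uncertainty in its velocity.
42.282 km/s

Using the Heisenberg uncertainty principle and Δp = mΔv:
ΔxΔp ≥ ℏ/2
Δx(mΔv) ≥ ℏ/2

The minimum uncertainty in velocity is:
Δv_min = ℏ/(2mΔx)
Δv_min = (1.055e-34 J·s) / (2 × 9.109e-31 kg × 1.369e-09 m)
Δv_min = 4.228e+04 m/s = 42.282 km/s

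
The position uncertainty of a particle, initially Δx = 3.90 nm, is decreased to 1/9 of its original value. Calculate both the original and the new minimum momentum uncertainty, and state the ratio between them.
Original Δp_min = 1.352 × 10^-26 kg·m/s; new Δp'_min = 1.217 × 10^-25 kg·m/s; ratio Δp'_min/Δp_min = 9.

From the uncertainty principle ΔxΔp ≥ ℏ/2, the minimum momentum uncertainty is Δp_min = ℏ/(2Δx).

Original (Δx = 3.90 nm = 3.900e-09 m):
Δp_min = (1.055e-34 J·s)/(2 × 3.900e-09 m) = 1.352e-26 kg·m/s

When Δx → (1/9)Δx:
Δp'_min = ℏ/(2 × (1/9)Δx) = 9 × ℏ/(2Δx) = 9 × Δp_min
Δp'_min = 9 × 1.352e-26 kg·m/s = 1.217e-25 kg·m/s

Since Δp_min ∝ 1/Δx, when Δx is decreased to 1/9 of its original value, Δp_min increases to 9 times its original value.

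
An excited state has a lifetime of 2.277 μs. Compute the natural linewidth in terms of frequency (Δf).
34.948 kHz

Using the energy-time uncertainty principle and E = hf:
ΔEΔt ≥ ℏ/2
hΔf·Δt ≥ ℏ/2

The minimum frequency uncertainty is:
Δf = ℏ/(2hτ) = 1/(4πτ)
Δf = 1/(4π × 2.277e-06 s)
Δf = 3.495e+04 Hz = 34.948 kHz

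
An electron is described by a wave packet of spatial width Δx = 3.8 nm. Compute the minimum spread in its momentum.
1.388 × 10^-26 kg·m/s

For a wave packet, the spatial width Δx and momentum spread Δp are related by the uncertainty principle:
ΔxΔp ≥ ℏ/2

The minimum momentum spread is:
Δp_min = ℏ/(2Δx)
Δp_min = (1.055e-34 J·s) / (2 × 3.800e-09 m)
Δp_min = 1.388e-26 kg·m/s

A wave packet cannot have both a well-defined position and well-defined momentum.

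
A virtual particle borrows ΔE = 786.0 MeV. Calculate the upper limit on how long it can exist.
4.187 × 10^-25 s

Using the energy-time uncertainty principle:
ΔEΔt ≥ ℏ/2

For a virtual particle borrowing energy ΔE, the maximum lifetime is:
Δt_max = ℏ/(2ΔE)

Converting energy:
ΔE = 786.0 MeV = 1.259e-10 J

Δt_max = (1.055e-34 J·s) / (2 × 1.259e-10 J)
Δt_max = 4.187e-25 s = 4.187 × 10^-25 s

Virtual particles with higher borrowed energy exist for shorter times.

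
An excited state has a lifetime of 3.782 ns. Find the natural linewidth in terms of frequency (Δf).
21.041 MHz

Using the energy-time uncertainty principle and E = hf:
ΔEΔt ≥ ℏ/2
hΔf·Δt ≥ ℏ/2

The minimum frequency uncertainty is:
Δf = ℏ/(2hτ) = 1/(4πτ)
Δf = 1/(4π × 3.782e-09 s)
Δf = 2.104e+07 Hz = 21.041 MHz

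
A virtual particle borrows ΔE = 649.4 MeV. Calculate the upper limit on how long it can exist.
5.068 × 10^-25 s

Using the energy-time uncertainty principle:
ΔEΔt ≥ ℏ/2

For a virtual particle borrowing energy ΔE, the maximum lifetime is:
Δt_max = ℏ/(2ΔE)

Converting energy:
ΔE = 649.4 MeV = 1.040e-10 J

Δt_max = (1.055e-34 J·s) / (2 × 1.040e-10 J)
Δt_max = 5.068e-25 s = 5.068 × 10^-25 s

Virtual particles with higher borrowed energy exist for shorter times.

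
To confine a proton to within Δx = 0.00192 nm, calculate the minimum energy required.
1.407 eV

Localizing a particle requires giving it sufficient momentum uncertainty:

1. From uncertainty principle: Δp ≥ ℏ/(2Δx)
   Δp_min = (1.055e-34 J·s) / (2 × 1.920e-12 m)
   Δp_min = 2.746e-23 kg·m/s

2. This momentum uncertainty corresponds to kinetic energy:
   KE ≈ (Δp)²/(2m) = (2.746e-23)²/(2 × 1.673e-27 kg)
   KE = 2.255e-19 J = 1.407 eV

Tighter localization requires more energy.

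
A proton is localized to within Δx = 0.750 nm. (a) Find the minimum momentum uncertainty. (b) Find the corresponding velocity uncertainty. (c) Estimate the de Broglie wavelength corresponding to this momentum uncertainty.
(a) Δp_min = 7.030 × 10^-26 kg·m/s
(b) Δv_min = 42.033 m/s
(c) λ_dB = 9.425 nm

Step-by-step:

(a) From the uncertainty principle:
Δp_min = ℏ/(2Δx) = (1.055e-34 J·s)/(2 × 7.500e-10 m) = 7.030e-26 kg·m/s

(b) The velocity uncertainty:
Δv = Δp/m = (7.030e-26 kg·m/s)/(1.673e-27 kg) = 4.203e+01 m/s = 42.033 m/s

(c) The de Broglie wavelength for this momentum:
λ = h/p = (6.626e-34 J·s)/(7.030e-26 kg·m/s) = 9.425e-09 m = 9.425 nm

Note: The de Broglie wavelength is comparable to the localization size, as expected from wave-particle duality.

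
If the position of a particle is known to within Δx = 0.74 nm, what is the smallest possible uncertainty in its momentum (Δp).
7.125 × 10^-26 kg·m/s

Using the Heisenberg uncertainty principle:
ΔxΔp ≥ ℏ/2

The minimum uncertainty in momentum is:
Δp_min = ℏ/(2Δx)
Δp_min = (1.055e-34 J·s) / (2 × 7.400e-10 m)
Δp_min = 7.125e-26 kg·m/s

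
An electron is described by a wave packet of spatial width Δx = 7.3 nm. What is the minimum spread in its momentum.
7.223 × 10^-27 kg·m/s

For a wave packet, the spatial width Δx and momentum spread Δp are related by the uncertainty principle:
ΔxΔp ≥ ℏ/2

The minimum momentum spread is:
Δp_min = ℏ/(2Δx)
Δp_min = (1.055e-34 J·s) / (2 × 7.300e-09 m)
Δp_min = 7.223e-27 kg·m/s

A wave packet cannot have both a well-defined position and well-defined momentum.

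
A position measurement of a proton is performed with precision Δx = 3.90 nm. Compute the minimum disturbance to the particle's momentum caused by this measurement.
1.352 × 10^-26 kg·m/s

The uncertainty principle implies that measuring position disturbs momentum:
ΔxΔp ≥ ℏ/2

When we measure position with precision Δx, we necessarily introduce a momentum uncertainty:
Δp ≥ ℏ/(2Δx)
Δp_min = (1.055e-34 J·s) / (2 × 3.900e-09 m)
Δp_min = 1.352e-26 kg·m/s

The more precisely we measure position, the greater the momentum disturbance.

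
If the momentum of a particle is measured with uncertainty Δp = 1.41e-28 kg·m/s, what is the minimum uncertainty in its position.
373.962 nm

Using the Heisenberg uncertainty principle:
ΔxΔp ≥ ℏ/2

The minimum uncertainty in position is:
Δx_min = ℏ/(2Δp)
Δx_min = (1.055e-34 J·s) / (2 × 1.410e-28 kg·m/s)
Δx_min = 3.740e-07 m = 373.962 nm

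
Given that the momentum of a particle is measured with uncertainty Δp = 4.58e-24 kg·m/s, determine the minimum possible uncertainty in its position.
11.513 pm

Using the Heisenberg uncertainty principle:
ΔxΔp ≥ ℏ/2

The minimum uncertainty in position is:
Δx_min = ℏ/(2Δp)
Δx_min = (1.055e-34 J·s) / (2 × 4.580e-24 kg·m/s)
Δx_min = 1.151e-11 m = 11.513 pm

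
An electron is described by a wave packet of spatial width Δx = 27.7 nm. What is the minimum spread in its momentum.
1.904 × 10^-27 kg·m/s

For a wave packet, the spatial width Δx and momentum spread Δp are related by the uncertainty principle:
ΔxΔp ≥ ℏ/2

The minimum momentum spread is:
Δp_min = ℏ/(2Δx)
Δp_min = (1.055e-34 J·s) / (2 × 2.770e-08 m)
Δp_min = 1.904e-27 kg·m/s

A wave packet cannot have both a well-defined position and well-defined momentum.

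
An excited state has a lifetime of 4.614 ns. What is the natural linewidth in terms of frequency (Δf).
17.247 MHz

Using the energy-time uncertainty principle and E = hf:
ΔEΔt ≥ ℏ/2
hΔf·Δt ≥ ℏ/2

The minimum frequency uncertainty is:
Δf = ℏ/(2hτ) = 1/(4πτ)
Δf = 1/(4π × 4.614e-09 s)
Δf = 1.725e+07 Hz = 17.247 MHz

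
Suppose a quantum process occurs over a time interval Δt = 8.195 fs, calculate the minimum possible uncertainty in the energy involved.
40.159 meV

Using the energy-time uncertainty principle:
ΔEΔt ≥ ℏ/2

The minimum uncertainty in energy is:
ΔE_min = ℏ/(2Δt)
ΔE_min = (1.055e-34 J·s) / (2 × 8.195e-15 s)
ΔE_min = 6.434e-21 J = 40.159 meV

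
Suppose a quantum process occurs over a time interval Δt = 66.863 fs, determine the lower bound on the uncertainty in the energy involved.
4.922 meV

Using the energy-time uncertainty principle:
ΔEΔt ≥ ℏ/2

The minimum uncertainty in energy is:
ΔE_min = ℏ/(2Δt)
ΔE_min = (1.055e-34 J·s) / (2 × 6.686e-14 s)
ΔE_min = 7.886e-22 J = 4.922 meV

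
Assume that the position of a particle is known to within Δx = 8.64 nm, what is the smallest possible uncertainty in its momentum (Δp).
6.103 × 10^-27 kg·m/s

Using the Heisenberg uncertainty principle:
ΔxΔp ≥ ℏ/2

The minimum uncertainty in momentum is:
Δp_min = ℏ/(2Δx)
Δp_min = (1.055e-34 J·s) / (2 × 8.640e-09 m)
Δp_min = 6.103e-27 kg·m/s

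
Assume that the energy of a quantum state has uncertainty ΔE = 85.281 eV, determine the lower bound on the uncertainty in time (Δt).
3.859 as

Using the energy-time uncertainty principle:
ΔEΔt ≥ ℏ/2

The minimum uncertainty in time is:
Δt_min = ℏ/(2ΔE)
Δt_min = (1.055e-34 J·s) / (2 × 1.366e-17 J)
Δt_min = 3.859e-18 s = 3.859 as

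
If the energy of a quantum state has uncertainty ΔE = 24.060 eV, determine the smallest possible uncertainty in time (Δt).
13.679 as

Using the energy-time uncertainty principle:
ΔEΔt ≥ ℏ/2

The minimum uncertainty in time is:
Δt_min = ℏ/(2ΔE)
Δt_min = (1.055e-34 J·s) / (2 × 3.855e-18 J)
Δt_min = 1.368e-17 s = 13.679 as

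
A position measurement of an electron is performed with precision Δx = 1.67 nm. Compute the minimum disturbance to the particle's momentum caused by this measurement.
3.157 × 10^-26 kg·m/s

The uncertainty principle implies that measuring position disturbs momentum:
ΔxΔp ≥ ℏ/2

When we measure position with precision Δx, we necessarily introduce a momentum uncertainty:
Δp ≥ ℏ/(2Δx)
Δp_min = (1.055e-34 J·s) / (2 × 1.670e-09 m)
Δp_min = 3.157e-26 kg·m/s

The more precisely we measure position, the greater the momentum disturbance.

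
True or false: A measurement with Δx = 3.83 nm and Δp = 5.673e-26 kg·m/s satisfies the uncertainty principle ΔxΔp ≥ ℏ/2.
Yes, it satisfies the uncertainty principle.

Calculate the product ΔxΔp:
ΔxΔp = (3.830e-09 m) × (5.673e-26 kg·m/s)
ΔxΔp = 2.173e-34 J·s

Compare to the minimum allowed value ℏ/2:
ℏ/2 = 5.273e-35 J·s

Since ΔxΔp = 2.173e-34 J·s ≥ 5.273e-35 J·s = ℏ/2,
the measurement satisfies the uncertainty principle.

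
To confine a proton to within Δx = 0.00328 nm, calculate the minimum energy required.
482.177 meV

Localizing a particle requires giving it sufficient momentum uncertainty:

1. From uncertainty principle: Δp ≥ ℏ/(2Δx)
   Δp_min = (1.055e-34 J·s) / (2 × 3.280e-12 m)
   Δp_min = 1.608e-23 kg·m/s

2. This momentum uncertainty corresponds to kinetic energy:
   KE ≈ (Δp)²/(2m) = (1.608e-23)²/(2 × 1.673e-27 kg)
   KE = 7.725e-20 J = 482.177 meV

Tighter localization requires more energy.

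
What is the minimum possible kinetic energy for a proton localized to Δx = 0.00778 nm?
85.703 meV

Localizing a particle requires giving it sufficient momentum uncertainty:

1. From uncertainty principle: Δp ≥ ℏ/(2Δx)
   Δp_min = (1.055e-34 J·s) / (2 × 7.780e-12 m)
   Δp_min = 6.777e-24 kg·m/s

2. This momentum uncertainty corresponds to kinetic energy:
   KE ≈ (Δp)²/(2m) = (6.777e-24)²/(2 × 1.673e-27 kg)
   KE = 1.373e-20 J = 85.703 meV

Tighter localization requires more energy.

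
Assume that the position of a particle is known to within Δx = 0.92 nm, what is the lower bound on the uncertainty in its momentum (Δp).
5.731 × 10^-26 kg·m/s

Using the Heisenberg uncertainty principle:
ΔxΔp ≥ ℏ/2

The minimum uncertainty in momentum is:
Δp_min = ℏ/(2Δx)
Δp_min = (1.055e-34 J·s) / (2 × 9.200e-10 m)
Δp_min = 5.731e-26 kg·m/s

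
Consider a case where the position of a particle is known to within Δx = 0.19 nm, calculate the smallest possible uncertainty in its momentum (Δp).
2.775 × 10^-25 kg·m/s

Using the Heisenberg uncertainty principle:
ΔxΔp ≥ ℏ/2

The minimum uncertainty in momentum is:
Δp_min = ℏ/(2Δx)
Δp_min = (1.055e-34 J·s) / (2 × 1.900e-10 m)
Δp_min = 2.775e-25 kg·m/s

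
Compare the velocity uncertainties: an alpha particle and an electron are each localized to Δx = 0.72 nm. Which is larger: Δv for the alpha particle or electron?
The electron has the larger minimum velocity uncertainty, by a ratio of 7294.3.

For both particles, Δp_min = ℏ/(2Δx) = 7.323e-26 kg·m/s (same for both).

The velocity uncertainty is Δv = Δp/m:
- alpha particle: Δv = 7.323e-26 / 6.645e-27 = 1.102e+01 m/s = 11.022 m/s
- electron: Δv = 7.323e-26 / 9.109e-31 = 8.039e+04 m/s = 80.394 km/s

Ratio: 8.039e+04 / 1.102e+01 = 7294.3

The lighter particle has larger velocity uncertainty because Δv ∝ 1/m.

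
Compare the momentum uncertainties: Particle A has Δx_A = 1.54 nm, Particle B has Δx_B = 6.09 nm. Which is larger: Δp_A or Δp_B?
Particle A has the larger minimum momentum uncertainty, by a factor of 3.95.

For each particle, the minimum momentum uncertainty is Δp_min = ℏ/(2Δx):

Particle A: Δp_A = ℏ/(2×1.540e-09 m) = 3.424e-26 kg·m/s
Particle B: Δp_B = ℏ/(2×6.090e-09 m) = 8.658e-27 kg·m/s

Ratio: Δp_A/Δp_B = 3.95

Since Δp_min ∝ 1/Δx, the particle with smaller position uncertainty (A) has larger momentum uncertainty.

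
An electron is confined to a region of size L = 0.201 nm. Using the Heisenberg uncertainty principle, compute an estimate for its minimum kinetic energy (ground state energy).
235.760 meV

Using the uncertainty principle to estimate ground state energy:

1. The position uncertainty is approximately the confinement size:
   Δx ≈ L = 2.010e-10 m

2. From ΔxΔp ≥ ℏ/2, the minimum momentum uncertainty is:
   Δp ≈ ℏ/(2L) = 2.623e-25 kg·m/s

3. The kinetic energy is approximately:
   KE ≈ (Δp)²/(2m) = (2.623e-25)²/(2 × 9.109e-31 kg)
   KE ≈ 3.777e-20 J = 235.760 meV

This is an order-of-magnitude estimate of the ground state energy.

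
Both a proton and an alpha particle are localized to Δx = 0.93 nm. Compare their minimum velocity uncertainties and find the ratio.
The proton has the larger minimum velocity uncertainty, by a ratio of 4.0.

For both particles, Δp_min = ℏ/(2Δx) = 5.670e-26 kg·m/s (same for both).

The velocity uncertainty is Δv = Δp/m:
- proton: Δv = 5.670e-26 / 1.673e-27 = 3.390e+01 m/s = 33.897 m/s
- alpha particle: Δv = 5.670e-26 / 6.645e-27 = 8.533e+00 m/s = 8.533 m/s

Ratio: 3.390e+01 / 8.533e+00 = 4.0

The lighter particle has larger velocity uncertainty because Δv ∝ 1/m.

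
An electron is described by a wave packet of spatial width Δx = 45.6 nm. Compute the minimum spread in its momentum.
1.156 × 10^-27 kg·m/s

For a wave packet, the spatial width Δx and momentum spread Δp are related by the uncertainty principle:
ΔxΔp ≥ ℏ/2

The minimum momentum spread is:
Δp_min = ℏ/(2Δx)
Δp_min = (1.055e-34 J·s) / (2 × 4.560e-08 m)
Δp_min = 1.156e-27 kg·m/s

A wave packet cannot have both a well-defined position and well-defined momentum.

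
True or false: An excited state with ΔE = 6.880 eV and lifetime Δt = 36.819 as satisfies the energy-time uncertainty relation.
No, it violates the uncertainty relation.

Calculate the product ΔEΔt:
ΔE = 6.880 eV = 1.102e-18 J
ΔEΔt = (1.102e-18 J) × (3.682e-17 s)
ΔEΔt = 4.059e-35 J·s

Compare to the minimum allowed value ℏ/2:
ℏ/2 = 5.273e-35 J·s

Since ΔEΔt = 4.059e-35 J·s < 5.273e-35 J·s = ℏ/2,
this violates the uncertainty relation.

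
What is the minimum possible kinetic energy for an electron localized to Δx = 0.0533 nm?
3.353 eV

Localizing a particle requires giving it sufficient momentum uncertainty:

1. From uncertainty principle: Δp ≥ ℏ/(2Δx)
   Δp_min = (1.055e-34 J·s) / (2 × 5.330e-11 m)
   Δp_min = 9.893e-25 kg·m/s

2. This momentum uncertainty corresponds to kinetic energy:
   KE ≈ (Δp)²/(2m) = (9.893e-25)²/(2 × 9.109e-31 kg)
   KE = 5.372e-19 J = 3.353 eV

Tighter localization requires more energy.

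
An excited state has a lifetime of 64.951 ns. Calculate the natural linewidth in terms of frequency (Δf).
1.225 MHz

Using the energy-time uncertainty principle and E = hf:
ΔEΔt ≥ ℏ/2
hΔf·Δt ≥ ℏ/2

The minimum frequency uncertainty is:
Δf = ℏ/(2hτ) = 1/(4πτ)
Δf = 1/(4π × 6.495e-08 s)
Δf = 1.225e+06 Hz = 1.225 MHz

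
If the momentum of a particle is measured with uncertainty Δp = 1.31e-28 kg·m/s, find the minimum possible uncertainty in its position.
402.508 nm

Using the Heisenberg uncertainty principle:
ΔxΔp ≥ ℏ/2

The minimum uncertainty in position is:
Δx_min = ℏ/(2Δp)
Δx_min = (1.055e-34 J·s) / (2 × 1.310e-28 kg·m/s)
Δx_min = 4.025e-07 m = 402.508 nm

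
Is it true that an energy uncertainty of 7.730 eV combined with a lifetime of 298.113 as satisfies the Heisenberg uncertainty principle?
Yes, it satisfies the uncertainty relation.

Calculate the product ΔEΔt:
ΔE = 7.730 eV = 1.238e-18 J
ΔEΔt = (1.238e-18 J) × (2.981e-16 s)
ΔEΔt = 3.692e-34 J·s

Compare to the minimum allowed value ℏ/2:
ℏ/2 = 5.273e-35 J·s

Since ΔEΔt = 3.692e-34 J·s ≥ 5.273e-35 J·s = ℏ/2,
this satisfies the uncertainty relation.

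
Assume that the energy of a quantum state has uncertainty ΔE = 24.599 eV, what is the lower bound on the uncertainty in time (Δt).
13.379 as

Using the energy-time uncertainty principle:
ΔEΔt ≥ ℏ/2

The minimum uncertainty in time is:
Δt_min = ℏ/(2ΔE)
Δt_min = (1.055e-34 J·s) / (2 × 3.941e-18 J)
Δt_min = 1.338e-17 s = 13.379 as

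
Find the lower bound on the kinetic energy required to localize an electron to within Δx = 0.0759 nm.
1.653 eV

Localizing a particle requires giving it sufficient momentum uncertainty:

1. From uncertainty principle: Δp ≥ ℏ/(2Δx)
   Δp_min = (1.055e-34 J·s) / (2 × 7.590e-11 m)
   Δp_min = 6.947e-25 kg·m/s

2. This momentum uncertainty corresponds to kinetic energy:
   KE ≈ (Δp)²/(2m) = (6.947e-25)²/(2 × 9.109e-31 kg)
   KE = 2.649e-19 J = 1.653 eV

Tighter localization requires more energy.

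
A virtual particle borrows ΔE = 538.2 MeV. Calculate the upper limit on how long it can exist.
6.115 × 10^-25 s

Using the energy-time uncertainty principle:
ΔEΔt ≥ ℏ/2

For a virtual particle borrowing energy ΔE, the maximum lifetime is:
Δt_max = ℏ/(2ΔE)

Converting energy:
ΔE = 538.2 MeV = 8.623e-11 J

Δt_max = (1.055e-34 J·s) / (2 × 8.623e-11 J)
Δt_max = 6.115e-25 s = 6.115 × 10^-25 s

Virtual particles with higher borrowed energy exist for shorter times.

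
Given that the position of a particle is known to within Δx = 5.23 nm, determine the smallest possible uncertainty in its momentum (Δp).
1.008 × 10^-26 kg·m/s

Using the Heisenberg uncertainty principle:
ΔxΔp ≥ ℏ/2

The minimum uncertainty in momentum is:
Δp_min = ℏ/(2Δx)
Δp_min = (1.055e-34 J·s) / (2 × 5.230e-09 m)
Δp_min = 1.008e-26 kg·m/s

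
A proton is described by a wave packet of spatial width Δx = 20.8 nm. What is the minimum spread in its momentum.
2.535 × 10^-27 kg·m/s

For a wave packet, the spatial width Δx and momentum spread Δp are related by the uncertainty principle:
ΔxΔp ≥ ℏ/2

The minimum momentum spread is:
Δp_min = ℏ/(2Δx)
Δp_min = (1.055e-34 J·s) / (2 × 2.080e-08 m)
Δp_min = 2.535e-27 kg·m/s

A wave packet cannot have both a well-defined position and well-defined momentum.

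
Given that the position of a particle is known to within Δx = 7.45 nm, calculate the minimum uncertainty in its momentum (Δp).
7.078 × 10^-27 kg·m/s

Using the Heisenberg uncertainty principle:
ΔxΔp ≥ ℏ/2

The minimum uncertainty in momentum is:
Δp_min = ℏ/(2Δx)
Δp_min = (1.055e-34 J·s) / (2 × 7.450e-09 m)
Δp_min = 7.078e-27 kg·m/s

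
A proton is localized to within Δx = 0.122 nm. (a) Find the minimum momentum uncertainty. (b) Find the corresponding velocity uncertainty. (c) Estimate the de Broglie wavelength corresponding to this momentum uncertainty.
(a) Δp_min = 4.322 × 10^-25 kg·m/s
(b) Δv_min = 258.398 m/s
(c) λ_dB = 1.533 nm

Step-by-step:

(a) From the uncertainty principle:
Δp_min = ℏ/(2Δx) = (1.055e-34 J·s)/(2 × 1.220e-10 m) = 4.322e-25 kg·m/s

(b) The velocity uncertainty:
Δv = Δp/m = (4.322e-25 kg·m/s)/(1.673e-27 kg) = 2.584e+02 m/s = 258.398 m/s

(c) The de Broglie wavelength for this momentum:
λ = h/p = (6.626e-34 J·s)/(4.322e-25 kg·m/s) = 1.533e-09 m = 1.533 nm

Note: The de Broglie wavelength is comparable to the localization size, as expected from wave-particle duality.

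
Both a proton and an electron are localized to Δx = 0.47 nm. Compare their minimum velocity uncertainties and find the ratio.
The electron has the larger minimum velocity uncertainty, by a ratio of 1836.2.

For both particles, Δp_min = ℏ/(2Δx) = 1.122e-25 kg·m/s (same for both).

The velocity uncertainty is Δv = Δp/m:
- proton: Δv = 1.122e-25 / 1.673e-27 = 6.707e+01 m/s = 67.073 m/s
- electron: Δv = 1.122e-25 / 9.109e-31 = 1.232e+05 m/s = 123.157 km/s

Ratio: 1.232e+05 / 6.707e+01 = 1836.2

The lighter particle has larger velocity uncertainty because Δv ∝ 1/m.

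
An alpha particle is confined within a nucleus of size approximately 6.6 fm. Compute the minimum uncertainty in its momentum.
7.989 × 10^-21 kg·m/s

Using the Heisenberg uncertainty principle:
ΔxΔp ≥ ℏ/2

With Δx ≈ L = 6.600e-15 m (the confinement size):
Δp_min = ℏ/(2Δx)
Δp_min = (1.055e-34 J·s) / (2 × 6.600e-15 m)
Δp_min = 7.989e-21 kg·m/s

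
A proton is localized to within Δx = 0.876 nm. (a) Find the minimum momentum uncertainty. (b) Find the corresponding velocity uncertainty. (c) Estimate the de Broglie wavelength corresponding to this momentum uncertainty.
(a) Δp_min = 6.019 × 10^-26 kg·m/s
(b) Δv_min = 35.987 m/s
(c) λ_dB = 11.008 nm

Step-by-step:

(a) From the uncertainty principle:
Δp_min = ℏ/(2Δx) = (1.055e-34 J·s)/(2 × 8.760e-10 m) = 6.019e-26 kg·m/s

(b) The velocity uncertainty:
Δv = Δp/m = (6.019e-26 kg·m/s)/(1.673e-27 kg) = 3.599e+01 m/s = 35.987 m/s

(c) The de Broglie wavelength for this momentum:
λ = h/p = (6.626e-34 J·s)/(6.019e-26 kg·m/s) = 1.101e-08 m = 11.008 nm

Note: The de Broglie wavelength is comparable to the localization size, as expected from wave-particle duality.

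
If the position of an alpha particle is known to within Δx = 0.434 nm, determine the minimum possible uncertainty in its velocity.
18.285 m/s

Using the Heisenberg uncertainty principle and Δp = mΔv:
ΔxΔp ≥ ℏ/2
Δx(mΔv) ≥ ℏ/2

The minimum uncertainty in velocity is:
Δv_min = ℏ/(2mΔx)
Δv_min = (1.055e-34 J·s) / (2 × 6.645e-27 kg × 4.340e-10 m)
Δv_min = 1.828e+01 m/s = 18.285 m/s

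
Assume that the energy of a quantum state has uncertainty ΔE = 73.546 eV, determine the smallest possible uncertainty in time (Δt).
4.475 as

Using the energy-time uncertainty principle:
ΔEΔt ≥ ℏ/2

The minimum uncertainty in time is:
Δt_min = ℏ/(2ΔE)
Δt_min = (1.055e-34 J·s) / (2 × 1.178e-17 J)
Δt_min = 4.475e-18 s = 4.475 as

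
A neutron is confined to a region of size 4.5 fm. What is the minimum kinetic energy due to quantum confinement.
255.818 keV

Using the uncertainty principle:

1. Position uncertainty: Δx ≈ 4.500e-15 m
2. Minimum momentum uncertainty: Δp = ℏ/(2Δx) = 1.172e-20 kg·m/s
3. Minimum kinetic energy:
   KE = (Δp)²/(2m) = (1.172e-20)²/(2 × 1.675e-27 kg)
   KE = 4.099e-14 J = 255.818 keV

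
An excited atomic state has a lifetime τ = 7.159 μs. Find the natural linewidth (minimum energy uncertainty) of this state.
45.971 peV

Using the energy-time uncertainty principle:
ΔEΔt ≥ ℏ/2

The lifetime τ represents the time uncertainty Δt.
The natural linewidth (minimum energy uncertainty) is:

ΔE = ℏ/(2τ)
ΔE = (1.055e-34 J·s) / (2 × 7.159e-06 s)
ΔE = 7.365e-30 J = 45.971 peV

This natural linewidth limits the precision of spectroscopic measurements.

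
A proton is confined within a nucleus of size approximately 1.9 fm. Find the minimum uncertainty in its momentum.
2.775 × 10^-20 kg·m/s

Using the Heisenberg uncertainty principle:
ΔxΔp ≥ ℏ/2

With Δx ≈ L = 1.900e-15 m (the confinement size):
Δp_min = ℏ/(2Δx)
Δp_min = (1.055e-34 J·s) / (2 × 1.900e-15 m)
Δp_min = 2.775e-20 kg·m/s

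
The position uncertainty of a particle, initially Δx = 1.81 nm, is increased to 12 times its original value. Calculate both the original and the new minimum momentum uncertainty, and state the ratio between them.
Original Δp_min = 2.913 × 10^-26 kg·m/s; new Δp'_min = 2.428 × 10^-27 kg·m/s; ratio Δp'_min/Δp_min = 1/12.

From the uncertainty principle ΔxΔp ≥ ℏ/2, the minimum momentum uncertainty is Δp_min = ℏ/(2Δx).

Original (Δx = 1.81 nm = 1.810e-09 m):
Δp_min = (1.055e-34 J·s)/(2 × 1.810e-09 m) = 2.913e-26 kg·m/s

When Δx → 12Δx:
Δp'_min = ℏ/(2 × 12Δx) = (1/12) × ℏ/(2Δx) = (1/12) × Δp_min
Δp'_min = 1/12 × 2.913e-26 kg·m/s = 2.428e-27 kg·m/s

Since Δp_min ∝ 1/Δx, when Δx is increased to 12 times its original value, Δp_min decreases to 1/12 of its original value.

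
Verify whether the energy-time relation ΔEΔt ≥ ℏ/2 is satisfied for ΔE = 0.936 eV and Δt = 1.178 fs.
Yes, it satisfies the uncertainty relation.

Calculate the product ΔEΔt:
ΔE = 0.936 eV = 1.500e-19 J
ΔEΔt = (1.500e-19 J) × (1.178e-15 s)
ΔEΔt = 1.767e-34 J·s

Compare to the minimum allowed value ℏ/2:
ℏ/2 = 5.273e-35 J·s

Since ΔEΔt = 1.767e-34 J·s ≥ 5.273e-35 J·s = ℏ/2,
this satisfies the uncertainty relation.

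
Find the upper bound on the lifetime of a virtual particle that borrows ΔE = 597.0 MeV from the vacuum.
5.513 × 10^-25 s

Using the energy-time uncertainty principle:
ΔEΔt ≥ ℏ/2

For a virtual particle borrowing energy ΔE, the maximum lifetime is:
Δt_max = ℏ/(2ΔE)

Converting energy:
ΔE = 597.0 MeV = 9.565e-11 J

Δt_max = (1.055e-34 J·s) / (2 × 9.565e-11 J)
Δt_max = 5.513e-25 s = 5.513 × 10^-25 s

Virtual particles with higher borrowed energy exist for shorter times.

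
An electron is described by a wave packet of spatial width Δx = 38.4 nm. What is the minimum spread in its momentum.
1.373 × 10^-27 kg·m/s

For a wave packet, the spatial width Δx and momentum spread Δp are related by the uncertainty principle:
ΔxΔp ≥ ℏ/2

The minimum momentum spread is:
Δp_min = ℏ/(2Δx)
Δp_min = (1.055e-34 J·s) / (2 × 3.840e-08 m)
Δp_min = 1.373e-27 kg·m/s

A wave packet cannot have both a well-defined position and well-defined momentum.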